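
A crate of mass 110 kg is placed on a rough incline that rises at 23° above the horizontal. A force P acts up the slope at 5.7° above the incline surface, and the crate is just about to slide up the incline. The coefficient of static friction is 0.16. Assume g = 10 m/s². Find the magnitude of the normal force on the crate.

N ≈ 954 N

On the verge of sliding up the incline, friction equals μN and acts down the slope.
Perpendicular: N + P sin 5.7° = W cos 23° = 1013 N.
Along incline: P cos 5.7° = W sin 23° + μN  with W sin 23° = 429.8 N.
Solving the pair for P and N: P = 585.4 N, N = 954.4 N (and f = μN = 152.7 N).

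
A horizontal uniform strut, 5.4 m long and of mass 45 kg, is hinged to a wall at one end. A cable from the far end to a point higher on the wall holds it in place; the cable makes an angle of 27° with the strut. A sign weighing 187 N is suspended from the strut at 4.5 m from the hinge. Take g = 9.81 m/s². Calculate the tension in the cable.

Take torques about the hinge: T sin 27° · 5.4 = 45×9.81×2.7 + 187×4.5 = 2033.4 N·m.
So T = 2033.4 / (0.4540 × 5.4) = 829.44 N.

T ≈ 829 N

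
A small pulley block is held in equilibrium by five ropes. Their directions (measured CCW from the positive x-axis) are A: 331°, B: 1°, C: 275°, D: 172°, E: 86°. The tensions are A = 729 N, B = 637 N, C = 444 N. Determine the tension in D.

Resolve: ΣF_x = 729 cos 331° + 637 cos 1° + 444 cos 275° + T_D cos 172° + T_E cos 86° = 0.
        ΣF_y = 729 sin 331° + 637 sin 1° + 444 sin 275° + T_D sin 172° + T_E sin 86° = 0.
The known terms sum to (1313, -784.6) N, so -0.9903 T_D + 0.0698 T_E = -1313 and 0.1392 T_D + 0.9976 T_E = 784.6.
Solving simultaneously: T_D = 1368 N, T_E = 595.7 N.

T_D ≈ 1370 N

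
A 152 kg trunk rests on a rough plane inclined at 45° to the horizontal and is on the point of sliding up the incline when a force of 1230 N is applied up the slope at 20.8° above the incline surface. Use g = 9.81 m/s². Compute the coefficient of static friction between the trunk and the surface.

On the verge of sliding up the incline, friction is at its maximum μN and acts down the slope.
Perpendicular to incline: N = W cos 45° − P sin 20.8° = 1054 − 436.8 = 617.6 N.
Along incline: P cos 20.8° − μN = W sin 45° → μ = −(W sin 45° − P cos 20.8°) / N = 0.1546.

μ ≈ 0.155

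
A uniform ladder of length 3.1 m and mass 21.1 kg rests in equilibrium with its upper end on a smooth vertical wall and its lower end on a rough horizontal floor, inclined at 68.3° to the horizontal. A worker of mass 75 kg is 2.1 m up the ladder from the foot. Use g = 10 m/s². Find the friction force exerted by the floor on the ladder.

Torques about the foot: N_wall · 3.1 sin 68.3° = 21.1×10×1.55 cos 68.3° + 75×10×2.1 cos 68.3° → N_wall = 244.17 N.
ΣF_x = 0: f_floor = N_wall = 244.17 N.

f ≈ 244 N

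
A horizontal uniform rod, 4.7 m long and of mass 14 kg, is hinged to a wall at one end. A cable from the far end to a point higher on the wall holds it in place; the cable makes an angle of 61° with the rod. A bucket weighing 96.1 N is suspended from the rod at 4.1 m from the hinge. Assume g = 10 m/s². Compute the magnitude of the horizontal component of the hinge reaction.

Take torques about the hinge: T sin 61° · 4.7 = 14×10×2.35 + 96.1×4.1 = 723.01 N·m.
So T = 723.01 / (0.8746 × 4.7) = 175.88 N.
ΣF_x = 0: H_x = T cos 61° = 85.27 N.

H_x ≈ 85.3 N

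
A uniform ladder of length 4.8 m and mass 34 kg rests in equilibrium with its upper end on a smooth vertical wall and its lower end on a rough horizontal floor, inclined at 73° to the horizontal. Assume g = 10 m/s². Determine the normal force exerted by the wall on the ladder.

N_wall ≈ 52 N

Torques about the foot: N_wall · 4.8 sin 73° = 34×10×2.4 cos 73° → N_wall = 51.974 N.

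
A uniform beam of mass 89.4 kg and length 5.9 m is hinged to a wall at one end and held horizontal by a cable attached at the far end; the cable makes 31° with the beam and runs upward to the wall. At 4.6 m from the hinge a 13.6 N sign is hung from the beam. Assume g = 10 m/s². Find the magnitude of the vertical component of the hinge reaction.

|H_y| ≈ 450 N

Take torques about the hinge: T sin 31° · 5.9 = 89.4×10×2.95 + 13.6×4.6 = 2699.9 N·m.
So T = 2699.9 / (0.5150 × 5.9) = 888.48 N.
ΣF_y = 0: H_y = (89.4×10 + 13.6) − T sin 31° = 907.6 − 457.6 = 450 N.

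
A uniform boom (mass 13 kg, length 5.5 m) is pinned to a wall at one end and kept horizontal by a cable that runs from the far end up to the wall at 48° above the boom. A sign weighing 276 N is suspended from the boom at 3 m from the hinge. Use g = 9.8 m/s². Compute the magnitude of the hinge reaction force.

Take torques about the hinge: T sin 48° · 5.5 = 13×9.8×2.75 + 276×3 = 1178.3 N·m.
So T = 1178.3 / (0.7431 × 5.5) = 288.3 N.
ΣF_x = 0: H_x = T cos 48° = 192.91 N.
ΣF_y = 0: H_y = (13×9.8 + 276) − T sin 48° = 403.4 − 214.25 = 189.15 N.
|H| = √(H_x² + H_y²) = √((192.91)² + (189.15)²) = 270.17 N.

|H| ≈ 270 N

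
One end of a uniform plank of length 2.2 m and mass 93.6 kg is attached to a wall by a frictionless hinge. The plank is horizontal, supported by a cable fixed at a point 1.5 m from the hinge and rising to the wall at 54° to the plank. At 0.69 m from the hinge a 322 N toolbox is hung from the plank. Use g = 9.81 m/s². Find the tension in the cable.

T ≈ 1020 N

Take torques about the hinge: T sin 54° · 1.5 = 93.6×9.81×1.1 + 322×0.69 = 1232.2 N·m.
So T = 1232.2 / (0.8090 × 1.5) = 1015.4 N.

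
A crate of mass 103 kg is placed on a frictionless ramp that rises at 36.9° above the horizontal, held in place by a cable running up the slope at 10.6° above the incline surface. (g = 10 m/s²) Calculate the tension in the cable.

T ≈ 629 N

Take axes along and perpendicular to the incline. Weight components: W sin 36.9° = 618.4 N down-slope, W cos 36.9° = 823.7 N into the surface.
Along incline: T cos 10.6° = W sin 36.9° → T = 629.2 N.
Perpendicular: N = W cos 36.9° − T sin 10.6° = 707.9 N.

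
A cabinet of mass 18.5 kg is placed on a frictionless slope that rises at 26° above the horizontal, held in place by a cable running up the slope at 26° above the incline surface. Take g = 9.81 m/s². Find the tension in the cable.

Take axes along and perpendicular to the incline. Weight components: W sin 26° = 79.56 N down-slope, W cos 26° = 163.1 N into the surface.
Along incline: T cos 26° = W sin 26° → T = 88.52 N.
Perpendicular: N = W cos 26° − T sin 26° = 124.3 N.

T ≈ 88.5 N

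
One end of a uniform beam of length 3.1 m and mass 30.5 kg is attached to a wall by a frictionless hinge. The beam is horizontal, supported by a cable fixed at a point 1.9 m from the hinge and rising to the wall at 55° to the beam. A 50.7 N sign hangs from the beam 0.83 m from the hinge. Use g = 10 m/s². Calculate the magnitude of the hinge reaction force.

|H| ≈ 208 N

Take torques about the hinge: T sin 55° · 1.9 = 30.5×10×1.55 + 50.7×0.83 = 514.83 N·m.
So T = 514.83 / (0.8192 × 1.9) = 330.79 N.
ΣF_x = 0: H_x = T cos 55° = 189.73 N.
ΣF_y = 0: H_y = (30.5×10 + 50.7) − T sin 55° = 355.7 − 270.96 = 84.736 N.
|H| = √(H_x² + H_y²) = √((189.73)² + (84.736)²) = 207.79 N.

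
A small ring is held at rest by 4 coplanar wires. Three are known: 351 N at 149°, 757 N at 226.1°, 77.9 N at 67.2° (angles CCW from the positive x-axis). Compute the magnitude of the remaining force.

Sum the known components: ΣF_x = -795.6 N, ΣF_y = -292.9 N.
For equilibrium the remaining force must supply (−ΣF_x, −ΣF_y) = (795.6, 292.9) N.
Magnitude = √((795.6)² + (292.9)²) = 847.8 N; direction = atan2(292.9, 795.6) = 20.2°.

F ≈ 848 N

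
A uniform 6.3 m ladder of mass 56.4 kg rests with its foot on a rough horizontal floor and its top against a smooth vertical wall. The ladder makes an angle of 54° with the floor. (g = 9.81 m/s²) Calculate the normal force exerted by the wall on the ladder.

Torques about the foot: N_wall · 6.3 sin 54° = 56.4×9.81×3.15 cos 54° → N_wall = 200.99 N.

N_wall ≈ 201 N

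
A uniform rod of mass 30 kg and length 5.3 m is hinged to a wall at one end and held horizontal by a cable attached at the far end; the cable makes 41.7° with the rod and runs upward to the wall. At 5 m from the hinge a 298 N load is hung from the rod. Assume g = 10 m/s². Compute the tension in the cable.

T ≈ 648 N

Take torques about the hinge: T sin 41.7° · 5.3 = 30×10×2.65 + 298×5 = 2285 N·m.
So T = 2285 / (0.6652 × 5.3) = 648.09 N.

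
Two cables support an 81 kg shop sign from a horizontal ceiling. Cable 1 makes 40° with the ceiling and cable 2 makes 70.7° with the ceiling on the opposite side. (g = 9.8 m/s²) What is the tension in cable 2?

Weight W = 81 × 9.8 = 793.8 N acts straight down.
Horizontal: T_1 cos 40° = T_2 cos 70.7°  →  T_1 = 0.4315 T_2.
Vertical: T_1 sin 40° + T_2 sin 70.7° = 793.8.
Substituting the horizontal relation into the vertical equation gives 1.221 T_2 = 793.8, so T_2 = 650.1 N.

T_2 ≈ 650 N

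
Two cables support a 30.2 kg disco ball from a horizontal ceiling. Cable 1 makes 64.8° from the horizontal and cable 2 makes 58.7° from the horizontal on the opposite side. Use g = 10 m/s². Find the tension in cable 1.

Weight W = 30.2 × 10 = 302 N acts straight down.
Horizontal: T_1 cos 64.8° = T_2 cos 58.7°  →  T_2 = 0.8196 T_1.
Vertical: T_1 sin 64.8° + T_2 sin 58.7° = 302.
Substituting the horizontal relation into the vertical equation gives 1.605 T_1 = 302, so T_1 = 188.1 N.

T_1 ≈ 188 N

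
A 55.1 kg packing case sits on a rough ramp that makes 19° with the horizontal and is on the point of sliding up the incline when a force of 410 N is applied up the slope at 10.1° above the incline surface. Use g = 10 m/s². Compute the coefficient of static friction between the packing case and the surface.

On the verge of sliding up the incline, friction is at its maximum μN and acts down the slope.
Perpendicular to incline: N = W cos 19° − P sin 10.1° = 521 − 71.9 = 449.1 N.
Along incline: P cos 10.1° − μN = W sin 19° → μ = −(W sin 19° − P cos 10.1°) / N = 0.4994.

μ ≈ 0.499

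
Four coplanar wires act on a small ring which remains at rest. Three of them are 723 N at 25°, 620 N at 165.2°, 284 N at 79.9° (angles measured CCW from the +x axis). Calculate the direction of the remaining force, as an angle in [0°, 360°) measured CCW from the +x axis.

Sum the known components: ΣF_x = 105.6 N, ΣF_y = 743.5 N.
For equilibrium the remaining force must supply (−ΣF_x, −ΣF_y) = (-105.6, -743.5) N.
Magnitude = √((-105.6)² + (-743.5)²) = 751 N; direction = atan2(-743.5, -105.6) = 261.9°.

θ ≈ 262°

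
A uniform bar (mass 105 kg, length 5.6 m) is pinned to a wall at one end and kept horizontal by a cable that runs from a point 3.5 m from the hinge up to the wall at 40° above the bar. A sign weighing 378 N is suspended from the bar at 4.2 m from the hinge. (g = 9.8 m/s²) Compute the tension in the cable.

Take torques about the hinge: T sin 40° · 3.5 = 105×9.8×2.8 + 378×4.2 = 4468.8 N·m.
So T = 4468.8 / (0.6428 × 3.5) = 1986.3 N.

T ≈ 1990 N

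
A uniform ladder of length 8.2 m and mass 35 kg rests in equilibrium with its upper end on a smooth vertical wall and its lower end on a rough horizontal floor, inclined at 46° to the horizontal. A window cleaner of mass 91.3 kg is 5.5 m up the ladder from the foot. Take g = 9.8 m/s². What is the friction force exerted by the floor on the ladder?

f ≈ 745 N

Torques about the foot: N_wall · 8.2 sin 46° = 35×9.8×4.1 cos 46° + 91.3×9.8×5.5 cos 46° → N_wall = 745.15 N.
ΣF_x = 0: f_floor = N_wall = 745.15 N.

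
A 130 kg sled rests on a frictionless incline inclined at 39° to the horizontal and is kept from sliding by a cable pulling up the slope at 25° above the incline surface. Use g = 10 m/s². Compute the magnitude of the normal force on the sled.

N ≈ 629 N

Take axes along and perpendicular to the incline. Weight components: W sin 39° = 818.1 N down-slope, W cos 39° = 1010 N into the surface.
Along incline: T cos 25° = W sin 39° → T = 902.7 N.
Perpendicular: N = W cos 39° − T sin 25° = 628.8 N.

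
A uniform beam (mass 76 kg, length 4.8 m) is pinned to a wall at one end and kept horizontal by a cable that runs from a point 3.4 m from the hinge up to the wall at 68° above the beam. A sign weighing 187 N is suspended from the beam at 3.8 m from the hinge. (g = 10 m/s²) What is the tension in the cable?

Take torques about the hinge: T sin 68° · 3.4 = 76×10×2.4 + 187×3.8 = 2534.6 N·m.
So T = 2534.6 / (0.9272 × 3.4) = 804.02 N.

T ≈ 804 N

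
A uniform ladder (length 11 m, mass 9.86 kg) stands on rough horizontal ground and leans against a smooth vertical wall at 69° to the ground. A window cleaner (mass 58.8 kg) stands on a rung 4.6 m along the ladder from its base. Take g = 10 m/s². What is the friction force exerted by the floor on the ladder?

f ≈ 113 N

Torques about the foot: N_wall · 11 sin 69° = 9.86×10×5.5 cos 69° + 58.8×10×4.6 cos 69° → N_wall = 113.31 N.
ΣF_x = 0: f_floor = N_wall = 113.31 N.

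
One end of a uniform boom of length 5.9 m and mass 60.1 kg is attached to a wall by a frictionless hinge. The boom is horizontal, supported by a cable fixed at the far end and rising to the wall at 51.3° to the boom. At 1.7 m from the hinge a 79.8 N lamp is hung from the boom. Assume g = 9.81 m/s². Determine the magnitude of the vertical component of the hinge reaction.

Take torques about the hinge: T sin 51.3° · 5.9 = 60.1×9.81×2.95 + 79.8×1.7 = 1874.9 N·m.
So T = 1874.9 / (0.7804 × 5.9) = 407.19 N.
ΣF_y = 0: H_y = (60.1×9.81 + 79.8) − T sin 51.3° = 669.38 − 317.78 = 351.6 N.

|H_y| ≈ 352 N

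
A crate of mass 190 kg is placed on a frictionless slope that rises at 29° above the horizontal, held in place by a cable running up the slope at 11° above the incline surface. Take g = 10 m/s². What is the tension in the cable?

T ≈ 938 N

Take axes along and perpendicular to the incline. Weight components: W sin 29° = 921.1 N down-slope, W cos 29° = 1662 N into the surface.
Along incline: T cos 11° = W sin 29° → T = 938.4 N.
Perpendicular: N = W cos 29° − T sin 11° = 1483 N.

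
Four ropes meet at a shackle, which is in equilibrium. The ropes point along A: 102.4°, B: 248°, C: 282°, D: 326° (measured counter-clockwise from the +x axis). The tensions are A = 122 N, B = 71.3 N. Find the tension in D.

T_D ≈ 58.6 N

Resolve: ΣF_x = 122 cos 102.4° + 71.3 cos 248° + T_C cos 282° + T_D cos 326° = 0.
        ΣF_y = 122 sin 102.4° + 71.3 sin 248° + T_C sin 282° + T_D sin 326° = 0.
The known terms sum to (-52.91, 53.05) N, so 0.2079 T_C + 0.8290 T_D = 52.91 and -0.9781 T_C − 0.5592 T_D = -53.05.
Solving simultaneously: T_C = 20.72 N, T_D = 58.62 N.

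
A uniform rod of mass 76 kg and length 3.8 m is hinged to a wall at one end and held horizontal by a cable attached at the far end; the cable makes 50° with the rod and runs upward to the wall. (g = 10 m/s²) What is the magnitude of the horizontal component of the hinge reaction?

H_x ≈ 319 N

Take torques about the hinge: T sin 50° · 3.8 = 76×10×1.9 = 1444 N·m.
So T = 1444 / (0.7660 × 3.8) = 496.05 N.
ΣF_x = 0: H_x = T cos 50° = 318.86 N.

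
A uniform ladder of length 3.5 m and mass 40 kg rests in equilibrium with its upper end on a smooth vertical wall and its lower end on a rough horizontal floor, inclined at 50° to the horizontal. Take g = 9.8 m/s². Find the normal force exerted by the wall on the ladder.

N_wall ≈ 164 N

Torques about the foot: N_wall · 3.5 sin 50° = 40×9.8×1.75 cos 50° → N_wall = 164.46 N.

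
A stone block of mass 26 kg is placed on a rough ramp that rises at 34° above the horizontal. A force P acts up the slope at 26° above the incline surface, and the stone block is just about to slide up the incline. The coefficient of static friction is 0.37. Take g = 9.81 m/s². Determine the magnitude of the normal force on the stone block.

On the verge of sliding up the incline, friction equals μN and acts down the slope.
Perpendicular: N + P sin 26° = W cos 34° = 211.5 N.
Along incline: P cos 26° = W sin 34° + μN  with W sin 34° = 142.6 N.
Solving the pair for P and N: P = 208.2 N, N = 120.2 N (and f = μN = 44.47 N).

N ≈ 120 N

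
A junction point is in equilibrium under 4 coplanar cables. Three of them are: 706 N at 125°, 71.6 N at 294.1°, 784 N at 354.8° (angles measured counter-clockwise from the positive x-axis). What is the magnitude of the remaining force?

F ≈ 599 N

Sum the known components: ΣF_x = 405.1 N, ΣF_y = 441.9 N.
For equilibrium the remaining force must supply (−ΣF_x, −ΣF_y) = (-405.1, -441.9) N.
Magnitude = √((-405.1)² + (-441.9)²) = 599.5 N; direction = atan2(-441.9, -405.1) = 227.5°.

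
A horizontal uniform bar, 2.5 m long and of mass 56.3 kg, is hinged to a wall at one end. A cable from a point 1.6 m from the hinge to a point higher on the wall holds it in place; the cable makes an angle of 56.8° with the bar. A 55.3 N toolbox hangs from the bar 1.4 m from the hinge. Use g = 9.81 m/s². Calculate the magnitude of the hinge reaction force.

Take torques about the hinge: T sin 56.8° · 1.6 = 56.3×9.81×1.25 + 55.3×1.4 = 767.8 N·m.
So T = 767.8 / (0.8368 × 1.6) = 573.49 N.
ΣF_x = 0: H_x = T cos 56.8° = 314.02 N.
ΣF_y = 0: H_y = (56.3×9.81 + 55.3) − T sin 56.8° = 607.6 − 479.87 = 127.73 N.
|H| = √(H_x² + H_y²) = √((314.02)² + (127.73)²) = 339 N.

|H| ≈ 339 N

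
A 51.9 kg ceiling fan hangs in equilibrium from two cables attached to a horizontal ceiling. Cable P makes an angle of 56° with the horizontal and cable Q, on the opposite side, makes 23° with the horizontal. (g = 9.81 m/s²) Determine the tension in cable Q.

Weight W = 51.9 × 9.81 = 509.1 N acts straight down.
Horizontal: T_P cos 56° = T_Q cos 23°  →  T_P = 1.646 T_Q.
Vertical: T_P sin 56° + T_Q sin 23° = 509.1.
Substituting the horizontal relation into the vertical equation gives 1.755 T_Q = 509.1, so T_Q = 290 N.

T_Q ≈ 290 N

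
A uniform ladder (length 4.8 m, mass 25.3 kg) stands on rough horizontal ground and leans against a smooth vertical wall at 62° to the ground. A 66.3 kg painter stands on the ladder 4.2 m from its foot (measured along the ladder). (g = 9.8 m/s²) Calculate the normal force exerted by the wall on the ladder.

Torques about the foot: N_wall · 4.8 sin 62° = 25.3×9.8×2.4 cos 62° + 66.3×9.8×4.2 cos 62° → N_wall = 368.2 N.

N_wall ≈ 368 N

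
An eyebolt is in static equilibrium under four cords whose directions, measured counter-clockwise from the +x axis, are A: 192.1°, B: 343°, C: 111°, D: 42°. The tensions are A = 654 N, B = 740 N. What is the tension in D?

T_D ≈ 67.5 N

Resolve: ΣF_x = 654 cos 192.1° + 740 cos 343° + T_C cos 111° + T_D cos 42° = 0.
        ΣF_y = 654 sin 192.1° + 740 sin 343° + T_C sin 111° + T_D sin 42° = 0.
The known terms sum to (68.2, -353.4) N, so -0.3584 T_C + 0.7431 T_D = -68.2 and 0.9336 T_C + 0.6691 T_D = 353.4.
Solving simultaneously: T_C = 330.2 N, T_D = 67.48 N.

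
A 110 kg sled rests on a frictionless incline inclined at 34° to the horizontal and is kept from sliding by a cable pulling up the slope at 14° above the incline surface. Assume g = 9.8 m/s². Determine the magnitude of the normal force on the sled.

Take axes along and perpendicular to the incline. Weight components: W sin 34° = 602.8 N down-slope, W cos 34° = 893.7 N into the surface.
Along incline: T cos 14° = W sin 34° → T = 621.3 N.
Perpendicular: N = W cos 34° − T sin 14° = 743.4 N.

N ≈ 743 N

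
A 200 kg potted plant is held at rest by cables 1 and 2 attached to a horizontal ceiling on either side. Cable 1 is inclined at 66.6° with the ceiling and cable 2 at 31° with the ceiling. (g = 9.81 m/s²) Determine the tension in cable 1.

Weight W = 200 × 9.81 = 1962 N acts straight down.
Horizontal: T_1 cos 66.6° = T_2 cos 31°  →  T_2 = 0.4633 T_1.
Vertical: T_1 sin 66.6° + T_2 sin 31° = 1962.
Substituting the horizontal relation into the vertical equation gives 1.156 T_1 = 1962, so T_1 = 1697 N.

T_1 ≈ 1700 N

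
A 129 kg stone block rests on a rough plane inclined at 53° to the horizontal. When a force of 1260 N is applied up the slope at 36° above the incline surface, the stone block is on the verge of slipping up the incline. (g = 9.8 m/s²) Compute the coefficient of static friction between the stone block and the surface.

On the verge of sliding up the incline, friction is at its maximum μN and acts down the slope.
Perpendicular to incline: N = W cos 53° − P sin 36° = 760.8 − 740.6 = 20.21 N.
Along incline: P cos 36° − μN = W sin 53° → μ = −(W sin 53° − P cos 36°) / N = 0.4814.

μ ≈ 0.481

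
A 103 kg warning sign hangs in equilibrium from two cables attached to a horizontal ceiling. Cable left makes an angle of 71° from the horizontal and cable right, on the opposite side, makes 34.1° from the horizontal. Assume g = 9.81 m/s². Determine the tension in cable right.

Weight W = 103 × 9.81 = 1010 N acts straight down.
Horizontal: T_left cos 71° = T_right cos 34.1°  →  T_left = 2.543 T_right.
Vertical: T_left sin 71° + T_right sin 34.1° = 1010.
Substituting the horizontal relation into the vertical equation gives 2.966 T_right = 1010, so T_right = 340.7 N.

T_right ≈ 341 N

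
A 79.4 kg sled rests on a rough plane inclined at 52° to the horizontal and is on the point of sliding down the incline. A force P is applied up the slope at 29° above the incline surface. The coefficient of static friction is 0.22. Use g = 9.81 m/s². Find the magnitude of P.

On the verge of sliding down the incline, friction equals μN and acts up the slope.
Perpendicular: N + P sin 29° = W cos 52° = 479.5 N.
Along incline: P cos 29° + μN = W sin 52° with W sin 52° = 613.8 N.
Solving the pair for P and N: P = 661.9 N, N = 158.7 N (and f = μN = 34.91 N).

P ≈ 662 N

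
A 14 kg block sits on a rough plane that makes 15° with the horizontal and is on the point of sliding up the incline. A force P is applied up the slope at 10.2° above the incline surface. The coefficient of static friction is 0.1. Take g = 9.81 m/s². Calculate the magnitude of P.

P ≈ 48.7 N

On the verge of sliding up the incline, friction equals μN and acts down the slope.
Perpendicular: N + P sin 10.2° = W cos 15° = 132.7 N.
Along incline: P cos 10.2° = W sin 15° + μN  with W sin 15° = 35.55 N.
Solving the pair for P and N: P = 48.72 N, N = 124 N (and f = μN = 12.4 N).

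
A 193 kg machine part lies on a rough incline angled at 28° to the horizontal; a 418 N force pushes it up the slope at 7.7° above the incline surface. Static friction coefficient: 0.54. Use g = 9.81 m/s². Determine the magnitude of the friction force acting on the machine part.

f ≈ 475 N

Axes along / perpendicular to the incline. W sin 28° = 888.9 N down-slope; W cos 28° = 1672 N into the surface.
Perpendicular: N = W cos 28° − P sin 7.7° = 1672 − 56.01 = 1616 N.
Along incline: P cos 7.7° + f = W sin 28° (friction acts up-slope) → f = 888.9 − 414.2 = 474.6 N.
|f| = 474.6 N ≤ μN = 872.5 N, so the machine part is indeed static.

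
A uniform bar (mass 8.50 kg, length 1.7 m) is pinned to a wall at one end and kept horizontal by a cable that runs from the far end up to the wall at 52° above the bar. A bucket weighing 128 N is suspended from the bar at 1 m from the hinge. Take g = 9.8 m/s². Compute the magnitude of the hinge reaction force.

|H| ≈ 131 N

Take torques about the hinge: T sin 52° · 1.7 = 8.50×9.8×0.85 + 128×1 = 198.81 N·m.
So T = 198.81 / (0.7880 × 1.7) = 148.4 N.
ΣF_x = 0: H_x = T cos 52° = 91.367 N.
ΣF_y = 0: H_y = (8.50×9.8 + 128) − T sin 52° = 211.3 − 116.94 = 94.356 N.
|H| = √(H_x² + H_y²) = √((91.367)² + (94.356)²) = 131.34 N.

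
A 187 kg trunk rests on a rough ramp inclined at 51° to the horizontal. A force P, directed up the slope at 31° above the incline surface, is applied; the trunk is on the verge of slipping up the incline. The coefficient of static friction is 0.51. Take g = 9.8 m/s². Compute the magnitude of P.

On the verge of sliding up the incline, friction equals μN and acts down the slope.
Perpendicular: N + P sin 31° = W cos 51° = 1153 N.
Along incline: P cos 31° = W sin 51° + μN  with W sin 51° = 1424 N.
Solving the pair for P and N: P = 1797 N, N = 227.8 N (and f = μN = 116.2 N).

P ≈ 1800 N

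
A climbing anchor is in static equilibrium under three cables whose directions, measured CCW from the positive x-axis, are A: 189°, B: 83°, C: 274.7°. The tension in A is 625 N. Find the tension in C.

T_C ≈ 2960 N

Resolve: ΣF_x = 625 cos 189° + T_B cos 83° + T_C cos 274.7° = 0.
        ΣF_y = 625 sin 189° + T_B sin 83° + T_C sin 274.7° = 0.
The known terms sum to (-617.3, -97.77) N, so 0.1219 T_B + 0.0819 T_C = 617.3 and 0.9925 T_B − 0.9966 T_C = 97.77.
Solving simultaneously: T_B = 3073 N, T_C = 2963 N.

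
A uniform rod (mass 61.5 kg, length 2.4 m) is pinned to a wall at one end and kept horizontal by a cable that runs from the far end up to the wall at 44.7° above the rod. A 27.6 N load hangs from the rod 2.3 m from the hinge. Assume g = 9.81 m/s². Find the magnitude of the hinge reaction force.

Take torques about the hinge: T sin 44.7° · 2.4 = 61.5×9.81×1.2 + 27.6×2.3 = 787.46 N·m.
So T = 787.46 / (0.7034 × 2.4) = 466.46 N.
ΣF_x = 0: H_x = T cos 44.7° = 331.56 N.
ΣF_y = 0: H_y = (61.5×9.81 + 27.6) − T sin 44.7° = 630.92 − 328.11 = 302.81 N.
|H| = √(H_x² + H_y²) = √((331.56)² + (302.81)²) = 449.03 N.

|H| ≈ 449 N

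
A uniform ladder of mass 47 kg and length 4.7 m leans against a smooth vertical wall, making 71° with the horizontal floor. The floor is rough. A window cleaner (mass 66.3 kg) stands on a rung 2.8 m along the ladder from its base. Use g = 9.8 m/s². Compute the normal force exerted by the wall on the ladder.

N_wall ≈ 213 N

Torques about the foot: N_wall · 4.7 sin 71° = 47×9.8×2.35 cos 71° + 66.3×9.8×2.8 cos 71° → N_wall = 212.58 N.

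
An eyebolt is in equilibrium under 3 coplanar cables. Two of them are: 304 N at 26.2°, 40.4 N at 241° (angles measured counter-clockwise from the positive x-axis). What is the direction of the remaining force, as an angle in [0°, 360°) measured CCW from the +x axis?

θ ≈ 201°

Sum the known components: ΣF_x = 253.2 N, ΣF_y = 98.88 N.
For equilibrium the remaining force must supply (−ΣF_x, −ΣF_y) = (-253.2, -98.88) N.
Magnitude = √((-253.2)² + (-98.88)²) = 271.8 N; direction = atan2(-98.88, -253.2) = 201.3°.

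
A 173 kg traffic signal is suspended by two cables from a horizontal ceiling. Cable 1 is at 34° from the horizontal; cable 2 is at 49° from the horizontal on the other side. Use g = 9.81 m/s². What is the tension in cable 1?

Weight W = 173 × 9.81 = 1697 N acts straight down.
Horizontal: T_1 cos 34° = T_2 cos 49°  →  T_2 = 1.264 T_1.
Vertical: T_1 sin 34° + T_2 sin 49° = 1697.
Substituting the horizontal relation into the vertical equation gives 1.513 T_1 = 1697, so T_1 = 1122 N.

T_1 ≈ 1120 N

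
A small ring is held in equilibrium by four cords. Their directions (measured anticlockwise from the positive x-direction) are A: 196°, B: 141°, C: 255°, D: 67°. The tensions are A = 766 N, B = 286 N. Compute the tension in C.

Resolve: ΣF_x = 766 cos 196° + 286 cos 141° + T_C cos 255° + T_D cos 67° = 0.
        ΣF_y = 766 sin 196° + 286 sin 141° + T_C sin 255° + T_D sin 67° = 0.
The known terms sum to (-958.6, -31.15) N, so -0.2588 T_C + 0.3907 T_D = 958.6 and -0.9659 T_C + 0.9205 T_D = 31.15.
Solving simultaneously: T_C = 6253 N, T_D = 6595 N.

T_C ≈ 6250 N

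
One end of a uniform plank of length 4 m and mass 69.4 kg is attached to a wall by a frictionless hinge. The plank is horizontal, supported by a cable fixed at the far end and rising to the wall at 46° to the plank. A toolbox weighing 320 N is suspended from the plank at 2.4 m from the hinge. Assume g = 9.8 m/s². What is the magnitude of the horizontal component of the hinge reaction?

H_x ≈ 514 N

Take torques about the hinge: T sin 46° · 4 = 69.4×9.8×2 + 320×2.4 = 2128.2 N·m.
So T = 2128.2 / (0.7193 × 4) = 739.65 N.
ΣF_x = 0: H_x = T cos 46° = 513.8 N.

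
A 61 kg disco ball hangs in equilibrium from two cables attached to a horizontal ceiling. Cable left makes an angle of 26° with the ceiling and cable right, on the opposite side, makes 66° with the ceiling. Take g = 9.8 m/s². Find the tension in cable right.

T_right ≈ 538 N

Weight W = 61 × 9.8 = 597.8 N acts straight down.
Horizontal: T_left cos 26° = T_right cos 66°  →  T_left = 0.4525 T_right.
Vertical: T_left sin 26° + T_right sin 66° = 597.8.
Substituting the horizontal relation into the vertical equation gives 1.112 T_right = 597.8, so T_right = 537.6 N.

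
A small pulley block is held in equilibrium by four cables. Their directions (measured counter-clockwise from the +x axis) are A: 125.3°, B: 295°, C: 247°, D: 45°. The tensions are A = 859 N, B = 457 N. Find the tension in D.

Resolve: ΣF_x = 859 cos 125.3° + 457 cos 295° + T_C cos 247° + T_D cos 45° = 0.
        ΣF_y = 859 sin 125.3° + 457 sin 295° + T_C sin 247° + T_D sin 45° = 0.
The known terms sum to (-303.2, 286.9) N, so -0.3907 T_C + 0.7071 T_D = 303.2 and -0.9205 T_C + 0.7071 T_D = -286.9.
Solving simultaneously: T_C = 1114 N, T_D = 1044 N.

T_D ≈ 1040 N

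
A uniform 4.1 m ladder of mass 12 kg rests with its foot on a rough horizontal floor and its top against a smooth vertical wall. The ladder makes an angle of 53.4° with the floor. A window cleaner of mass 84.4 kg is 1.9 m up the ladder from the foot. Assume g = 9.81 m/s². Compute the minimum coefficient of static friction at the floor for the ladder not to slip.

μ_min ≈ 0.348

ΣF_y = 0: N_floor = 12×9.81 + 84.4×9.81 = 945.68 N.
Torques about the foot: N_wall · 4.1 sin 53.4° = 12×9.81×2.05 cos 53.4° + 84.4×9.81×1.9 cos 53.4° → N_wall = 328.67 N.
ΣF_x = 0: f_floor = N_wall = 328.67 N.
μ_min = f_floor / N_floor = 328.67 / 945.68 = 0.3475.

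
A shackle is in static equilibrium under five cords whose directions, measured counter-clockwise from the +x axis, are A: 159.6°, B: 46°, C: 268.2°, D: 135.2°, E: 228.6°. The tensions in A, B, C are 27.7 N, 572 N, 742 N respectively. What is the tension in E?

T_E ≈ 17.9 N

Resolve: ΣF_x = 27.7 cos 159.6° + 572 cos 46° + 742 cos 268.2° + T_D cos 135.2° + T_E cos 228.6° = 0.
        ΣF_y = 27.7 sin 159.6° + 572 sin 46° + 742 sin 268.2° + T_D sin 135.2° + T_E sin 228.6° = 0.
The known terms sum to (348.1, -320.5) N, so -0.7096 T_D − 0.6613 T_E = -348.1 and 0.7046 T_D − 0.7501 T_E = 320.5.
Solving simultaneously: T_D = 473.9 N, T_E = 17.87 N.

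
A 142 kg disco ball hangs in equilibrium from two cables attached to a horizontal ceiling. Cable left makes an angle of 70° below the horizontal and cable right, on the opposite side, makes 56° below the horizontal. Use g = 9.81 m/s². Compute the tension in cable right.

Weight W = 142 × 9.81 = 1393 N acts straight down.
Horizontal: T_left cos 70° = T_right cos 56°  →  T_left = 1.635 T_right.
Vertical: T_left sin 70° + T_right sin 56° = 1393.
Substituting the horizontal relation into the vertical equation gives 2.365 T_right = 1393, so T_right = 588.9 N.

T_right ≈ 589 N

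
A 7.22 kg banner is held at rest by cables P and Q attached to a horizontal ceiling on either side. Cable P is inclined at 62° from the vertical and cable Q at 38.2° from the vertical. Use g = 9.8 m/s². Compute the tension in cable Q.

T_Q ≈ 63.5 N

Angles from the horizontal: cable P is 90° − 62° = 28°, cable Q is 90° − 38.2° = 51.8°.
Weight W = 7.22 × 9.8 = 70.76 N acts straight down.
Horizontal: T_P cos 28° = T_Q cos 51.8°  →  T_P = 0.7004 T_Q.
Vertical: T_P sin 28° + T_Q sin 51.8° = 70.76.
Substituting the horizontal relation into the vertical equation gives 1.115 T_Q = 70.76, so T_Q = 63.48 N.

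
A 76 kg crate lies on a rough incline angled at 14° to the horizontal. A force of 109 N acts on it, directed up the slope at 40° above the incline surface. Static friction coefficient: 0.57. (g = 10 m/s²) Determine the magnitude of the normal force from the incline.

N ≈ 667 N

Axes along / perpendicular to the incline. W sin 14° = 183.9 N down-slope; W cos 14° = 737.4 N into the surface.
Perpendicular: N = W cos 14° − P sin 40° = 737.4 − 70.06 = 667.4 N.
Along incline: P cos 40° + f = W sin 14° (friction acts up-slope) → f = 183.9 − 83.5 = 100.4 N.
|f| = 100.4 N ≤ μN = 380.4 N, so the crate is indeed static.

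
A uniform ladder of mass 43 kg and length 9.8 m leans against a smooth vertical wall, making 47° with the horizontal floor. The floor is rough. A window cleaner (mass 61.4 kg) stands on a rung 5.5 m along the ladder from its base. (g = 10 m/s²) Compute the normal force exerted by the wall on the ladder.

Torques about the foot: N_wall · 9.8 sin 47° = 43×10×4.9 cos 47° + 61.4×10×5.5 cos 47° → N_wall = 521.83 N.

N_wall ≈ 522 N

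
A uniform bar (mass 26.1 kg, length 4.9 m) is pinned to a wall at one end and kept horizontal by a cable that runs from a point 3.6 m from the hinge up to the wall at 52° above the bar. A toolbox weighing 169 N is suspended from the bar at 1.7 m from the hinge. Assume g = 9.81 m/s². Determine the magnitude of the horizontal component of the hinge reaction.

H_x ≈ 198 N

Take torques about the hinge: T sin 52° · 3.6 = 26.1×9.81×2.45 + 169×1.7 = 914.6 N·m.
So T = 914.6 / (0.7880 × 3.6) = 322.4 N.
ΣF_x = 0: H_x = T cos 52° = 198.49 N.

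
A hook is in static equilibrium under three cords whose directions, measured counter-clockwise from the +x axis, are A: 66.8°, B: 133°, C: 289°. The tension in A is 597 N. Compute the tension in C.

T_C ≈ 1340 N

Resolve: ΣF_x = 597 cos 66.8° + T_B cos 133° + T_C cos 289° = 0.
        ΣF_y = 597 sin 66.8° + T_B sin 133° + T_C sin 289° = 0.
The known terms sum to (235.2, 548.7) N, so -0.6820 T_B + 0.3256 T_C = -235.2 and 0.7314 T_B − 0.9455 T_C = -548.7.
Solving simultaneously: T_B = 985.9 N, T_C = 1343 N.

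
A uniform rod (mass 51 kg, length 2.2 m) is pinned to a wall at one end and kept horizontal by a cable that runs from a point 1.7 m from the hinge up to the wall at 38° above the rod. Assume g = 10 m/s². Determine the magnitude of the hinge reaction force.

|H| ≈ 459 N

Take torques about the hinge: T sin 38° · 1.7 = 51×10×1.1 = 561 N·m.
So T = 561 / (0.6157 × 1.7) = 536.01 N.
ΣF_x = 0: H_x = T cos 38° = 422.38 N.
ΣF_y = 0: H_y = (51×10) − T sin 38° = 510 − 330 = 180 N.
|H| = √(H_x² + H_y²) = √((422.38)² + (180)²) = 459.14 N.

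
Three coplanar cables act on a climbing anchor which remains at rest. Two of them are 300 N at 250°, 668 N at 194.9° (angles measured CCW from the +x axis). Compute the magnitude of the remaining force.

Sum the known components: ΣF_x = -748.1 N, ΣF_y = -453.7 N.
For equilibrium the remaining force must supply (−ΣF_x, −ΣF_y) = (748.1, 453.7) N.
Magnitude = √((748.1)² + (453.7)²) = 875 N; direction = atan2(453.7, 748.1) = 31.2°.

F ≈ 875 N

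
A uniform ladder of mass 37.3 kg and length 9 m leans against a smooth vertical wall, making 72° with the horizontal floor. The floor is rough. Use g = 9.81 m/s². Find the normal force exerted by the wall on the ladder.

N_wall ≈ 59.4 N

Torques about the foot: N_wall · 9 sin 72° = 37.3×9.81×4.5 cos 72° → N_wall = 59.446 N.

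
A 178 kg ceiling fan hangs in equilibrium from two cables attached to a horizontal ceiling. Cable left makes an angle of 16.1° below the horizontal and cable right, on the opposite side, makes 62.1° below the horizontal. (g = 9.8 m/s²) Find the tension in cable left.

T_left ≈ 834 N

Weight W = 178 × 9.8 = 1744 N acts straight down.
Horizontal: T_left cos 16.1° = T_right cos 62.1°  →  T_right = 2.053 T_left.
Vertical: T_left sin 16.1° + T_right sin 62.1° = 1744.
Substituting the horizontal relation into the vertical equation gives 2.092 T_left = 1744, so T_left = 833.9 N.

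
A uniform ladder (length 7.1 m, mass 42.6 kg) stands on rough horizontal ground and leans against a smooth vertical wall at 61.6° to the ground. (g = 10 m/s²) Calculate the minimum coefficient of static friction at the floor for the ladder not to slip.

μ_min ≈ 0.270

ΣF_y = 0: N_floor = 42.6×10 = 426 N.
Torques about the foot: N_wall · 7.1 sin 61.6° = 42.6×10×3.55 cos 61.6° → N_wall = 115.17 N.
ΣF_x = 0: f_floor = N_wall = 115.17 N.
μ_min = f_floor / N_floor = 115.17 / 426 = 0.2703.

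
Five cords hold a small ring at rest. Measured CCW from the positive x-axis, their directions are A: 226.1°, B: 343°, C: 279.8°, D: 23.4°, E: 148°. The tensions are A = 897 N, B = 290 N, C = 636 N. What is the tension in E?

Resolve: ΣF_x = 897 cos 226.1° + 290 cos 343° + 636 cos 279.8° + T_D cos 23.4° + T_E cos 148° = 0.
        ΣF_y = 897 sin 226.1° + 290 sin 343° + 636 sin 279.8° + T_D sin 23.4° + T_E sin 148° = 0.
The known terms sum to (-236.4, -1358) N, so 0.9178 T_D − 0.8480 T_E = 236.4 and 0.3971 T_D + 0.5299 T_E = 1358.
Solving simultaneously: T_D = 1551 N, T_E = 1400 N.

T_E ≈ 1400 N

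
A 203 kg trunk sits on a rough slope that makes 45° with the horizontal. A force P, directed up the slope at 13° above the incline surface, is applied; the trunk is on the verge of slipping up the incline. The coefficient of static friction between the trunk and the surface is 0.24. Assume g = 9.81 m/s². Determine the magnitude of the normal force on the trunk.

N ≈ 1030 N

On the verge of sliding up the incline, friction equals μN and acts down the slope.
Perpendicular: N + P sin 13° = W cos 45° = 1408 N.
Along incline: P cos 13° = W sin 45° + μN  with W sin 45° = 1408 N.
Solving the pair for P and N: P = 1698 N, N = 1026 N (and f = μN = 246.3 N).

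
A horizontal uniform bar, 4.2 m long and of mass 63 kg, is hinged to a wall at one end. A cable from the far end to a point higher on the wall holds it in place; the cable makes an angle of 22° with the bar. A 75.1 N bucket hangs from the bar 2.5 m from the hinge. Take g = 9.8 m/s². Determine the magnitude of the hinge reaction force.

|H| ≈ 938 N

Take torques about the hinge: T sin 22° · 4.2 = 63×9.8×2.1 + 75.1×2.5 = 1484.3 N·m.
So T = 1484.3 / (0.3746 × 4.2) = 943.4 N.
ΣF_x = 0: H_x = T cos 22° = 874.7 N.
ΣF_y = 0: H_y = (63×9.8 + 75.1) − T sin 22° = 692.5 − 353.4 = 339.1 N.
|H| = √(H_x² + H_y²) = √((874.7)² + (339.1)²) = 938.13 N.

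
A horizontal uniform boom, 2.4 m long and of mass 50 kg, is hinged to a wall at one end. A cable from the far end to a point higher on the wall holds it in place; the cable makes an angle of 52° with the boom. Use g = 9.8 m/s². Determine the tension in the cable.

T ≈ 311 N

Take torques about the hinge: T sin 52° · 2.4 = 50×9.8×1.2 = 588 N·m.
So T = 588 / (0.7880 × 2.4) = 310.91 N.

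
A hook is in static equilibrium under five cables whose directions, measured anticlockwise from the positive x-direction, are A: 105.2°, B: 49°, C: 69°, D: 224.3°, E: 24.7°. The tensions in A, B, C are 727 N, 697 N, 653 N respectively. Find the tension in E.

Resolve: ΣF_x = 727 cos 105.2° + 697 cos 49° + 653 cos 69° + T_D cos 224.3° + T_E cos 24.7° = 0.
        ΣF_y = 727 sin 105.2° + 697 sin 49° + 653 sin 69° + T_D sin 224.3° + T_E sin 24.7° = 0.
The known terms sum to (500.7, 1837) N, so -0.7157 T_D + 0.9085 T_E = -500.7 and -0.6984 T_D + 0.4179 T_E = -1837.
Solving simultaneously: T_D = 4352 N, T_E = 2877 N.

T_E ≈ 2880 N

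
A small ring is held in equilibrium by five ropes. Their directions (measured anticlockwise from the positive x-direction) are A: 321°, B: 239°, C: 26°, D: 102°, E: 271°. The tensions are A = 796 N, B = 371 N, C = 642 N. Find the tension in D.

Resolve: ΣF_x = 796 cos 321° + 371 cos 239° + 642 cos 26° + T_D cos 102° + T_E cos 271° = 0.
        ΣF_y = 796 sin 321° + 371 sin 239° + 642 sin 26° + T_D sin 102° + T_E sin 271° = 0.
The known terms sum to (1005, -537.5) N, so -0.2079 T_D + 0.0175 T_E = -1005 and 0.9781 T_D − 0.9998 T_E = 537.5.
Solving simultaneously: T_D = 5215 N, T_E = 4564 N.

T_D ≈ 5210 N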